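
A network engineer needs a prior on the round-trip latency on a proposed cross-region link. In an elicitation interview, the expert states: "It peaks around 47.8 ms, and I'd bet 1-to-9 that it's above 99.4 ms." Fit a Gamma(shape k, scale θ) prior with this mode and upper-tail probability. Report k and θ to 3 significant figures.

Gamma(k,θ) with k>1 has mode (k−1)θ, so θ = 47.8/(k−1).
Need P(X < 99.4) = 0.9 with θ tied to k this way. Start at k = 2, θ = 47.8: P(X<99.4) ≈ 0.615.
Too low — raise k to concentrate. Iterating converges to k ≈ 4.58.
Then θ = 47.8/(4.58−1) ≈ 13.3.

k ≈ 4.58, θ ≈ 13.3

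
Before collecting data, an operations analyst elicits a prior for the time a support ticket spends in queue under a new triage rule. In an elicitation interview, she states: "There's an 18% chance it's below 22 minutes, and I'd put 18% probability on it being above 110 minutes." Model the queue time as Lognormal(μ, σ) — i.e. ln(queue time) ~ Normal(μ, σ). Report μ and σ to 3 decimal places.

If T ~ Lognormal(μ,σ) then ln T ~ Normal(μ,σ), so the p-quantile of ln T is μ + z_p·σ.
ln(22) = 3.091 and ln(110) = 4.7; z_{0.18} = -0.9154, z_{0.82} = 0.9154.
σ = (4.7 − 3.091)/(0.9154 − (-0.9154)) = 0.879.
μ = 3.091 − (-0.9154)·0.879 = 3.896.

μ ≈ 3.896, σ ≈ 0.879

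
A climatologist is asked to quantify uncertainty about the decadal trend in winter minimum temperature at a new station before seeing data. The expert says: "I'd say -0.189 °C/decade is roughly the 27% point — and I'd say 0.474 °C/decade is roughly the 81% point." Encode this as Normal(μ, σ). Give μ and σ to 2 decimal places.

For Normal(μ,σ), the p-quantile is μ + z_p·σ. Here z_{0.27} = -0.6128, z_{0.81} = 0.8779.
So -0.189 = μ − 0.6128σ and 0.474 = μ + 0.8779σ.
Subtracting: σ = (0.474 − -0.189)/(0.8779 − (-0.6128)) = 0.44.
Then μ = -0.189 − (-0.6128)·0.44 = 0.08.

μ = 0.08, σ = 0.44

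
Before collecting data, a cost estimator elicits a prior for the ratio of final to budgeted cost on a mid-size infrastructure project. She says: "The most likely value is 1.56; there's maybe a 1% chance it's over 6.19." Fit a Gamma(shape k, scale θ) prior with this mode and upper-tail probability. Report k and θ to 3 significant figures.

Gamma(k,θ) with k>1 has mode (k−1)θ, so θ = 1.56/(k−1).
Need P(X < 6.19) = 0.99 with θ tied to k this way. Start at k = 2, θ = 1.56: P(X<6.19) ≈ 0.906.
Too low — raise k to concentrate. Iterating converges to k ≈ 3.21.
Then θ = 1.56/(3.21−1) ≈ 0.707.

k ≈ 3.21, θ ≈ 0.707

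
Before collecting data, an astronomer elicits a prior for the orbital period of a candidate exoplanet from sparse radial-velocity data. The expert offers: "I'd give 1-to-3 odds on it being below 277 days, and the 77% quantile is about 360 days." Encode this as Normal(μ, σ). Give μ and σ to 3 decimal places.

μ = 316.610, σ = 58.726

The p-quantile of Normal(μ,σ) is μ + z_p·σ, with z_{0.25} = -0.6745 and z_{0.77} = 0.7388.
Eliminate σ: μ = (z₂·x₁ − z₁·x₂)/(z₂ − z₁) = (0.7388·277 − (-0.6745)·360)/1.413 = 316.610.
Then σ = (x₂ − x₁)/(z₂ − z₁) = (360 − 277)/1.413 = 58.726.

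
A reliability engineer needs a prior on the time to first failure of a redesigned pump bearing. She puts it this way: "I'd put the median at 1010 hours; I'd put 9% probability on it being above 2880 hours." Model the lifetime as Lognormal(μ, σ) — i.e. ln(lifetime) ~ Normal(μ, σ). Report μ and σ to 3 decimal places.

If T ~ Lognormal(μ,σ) then ln T ~ Normal(μ,σ), so the p-quantile of ln T is μ + z_p·σ.
ln(1010) = 6.918 and ln(2880) = 7.966; z_{0.5} = 0, z_{0.91} = 1.341.
σ = (7.966 − 6.918)/(1.341 − (0)) = 0.782.
μ = 6.918 − (0)·0.782 = 6.918.

μ ≈ 6.918, σ ≈ 0.782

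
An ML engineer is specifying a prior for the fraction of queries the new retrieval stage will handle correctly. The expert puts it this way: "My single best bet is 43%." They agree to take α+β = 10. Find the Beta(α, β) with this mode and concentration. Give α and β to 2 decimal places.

For α,β > 1 the Beta mode is (α−1)/(α+β−2). With α+β = 10, the mode is (α−1)/8.
Set (α−1)/8 = 0.43 → α = 1 + 0.43·8 = 4.44.
β = 10 − α = 5.56.

α = 4.44, β = 5.56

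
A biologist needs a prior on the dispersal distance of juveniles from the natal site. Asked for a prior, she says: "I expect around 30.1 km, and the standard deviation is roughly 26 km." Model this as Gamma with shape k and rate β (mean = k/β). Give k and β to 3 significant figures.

For Gamma(k, rate β): mean = k/β, variance = k/β², so CV = 1/√k.
CV = SD/mean = 26/30.1 = 0.8638, hence k = 1/CV² = 1.34.
Then β = k/mean = 1.34/30.1 = 0.0445.

k ≈ 1.34, β ≈ 0.0445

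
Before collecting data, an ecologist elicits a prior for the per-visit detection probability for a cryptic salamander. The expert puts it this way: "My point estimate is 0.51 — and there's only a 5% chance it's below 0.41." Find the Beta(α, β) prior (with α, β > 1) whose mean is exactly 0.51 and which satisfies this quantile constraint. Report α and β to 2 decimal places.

α ≈ 34.16, β ≈ 32.82

With mean 0.51 fixed, write α = 0.51s, β = 0.49s where s = α+β.
Need P(θ < 0.41) = 0.05 under Beta(0.51s, 0.49s). Normal approximation: (q−m)/√(m(1−m)/s) ≈ z_{0.05} = -1.64, so s ≈ 0.51·0.49·(-1.64)²/(0.41−0.51)² = 67.6.
At s = 67.6: P(θ<0.41) ≈ 0.049. Adjusting to match 0.05 gives s ≈ 66.98.
So α = 0.51·66.98 ≈ 34.16, β = 0.49·66.98 ≈ 32.82.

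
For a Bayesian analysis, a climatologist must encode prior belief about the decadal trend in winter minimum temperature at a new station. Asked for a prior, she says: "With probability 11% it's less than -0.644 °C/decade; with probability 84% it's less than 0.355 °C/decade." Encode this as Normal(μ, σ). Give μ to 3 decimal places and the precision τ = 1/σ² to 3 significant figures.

μ = -0.092, τ = 4.94

For Normal(μ,σ), the p-quantile is μ + z_p·σ. Here z_{0.11} = -1.227, z_{0.84} = 0.9945.
So -0.644 = μ − 1.227σ and 0.355 = μ + 0.9945σ.
Subtracting: σ = (0.355 − -0.644)/(0.9945 − (-1.227)) = 0.450.
Then μ = -0.644 − (-1.227)·0.450 = -0.092.
Precision τ = 1/σ² = 1/0.4498² = 4.94.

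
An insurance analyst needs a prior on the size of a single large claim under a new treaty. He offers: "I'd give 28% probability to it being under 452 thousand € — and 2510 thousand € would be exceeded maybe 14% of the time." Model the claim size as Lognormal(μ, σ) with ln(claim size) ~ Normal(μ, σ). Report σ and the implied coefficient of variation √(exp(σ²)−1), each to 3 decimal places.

If T ~ Lognormal(μ,σ) then ln T ~ Normal(μ,σ), so the p-quantile of ln T is μ + z_p·σ.
ln(452) = 6.114 and ln(2510) = 7.828; z_{0.28} = -0.5828, z_{0.86} = 1.08.
σ = (7.828 − 6.114)/(1.08 − (-0.5828)) = 1.031.
μ = 6.114 − (-0.5828)·1.031 = 6.714.
CV = √(exp(σ²)−1) = √(exp(1.0625)−1) = 1.376.

σ ≈ 1.031, CV ≈ 1.376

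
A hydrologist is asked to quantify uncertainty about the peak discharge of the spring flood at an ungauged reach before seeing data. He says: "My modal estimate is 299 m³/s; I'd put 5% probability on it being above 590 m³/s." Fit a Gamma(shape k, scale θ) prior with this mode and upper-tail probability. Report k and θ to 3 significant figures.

k ≈ 7, θ ≈ 49.8

Gamma(k,θ) with k>1 has mode (k−1)θ, so θ = 299/(k−1).
Need P(X < 590) = 0.95 with θ tied to k this way. Start at k = 2, θ = 299: P(X<590) ≈ 0.587.
Too low — raise k to concentrate. Iterating converges to k ≈ 7.
Then θ = 299/(7−1) ≈ 49.8.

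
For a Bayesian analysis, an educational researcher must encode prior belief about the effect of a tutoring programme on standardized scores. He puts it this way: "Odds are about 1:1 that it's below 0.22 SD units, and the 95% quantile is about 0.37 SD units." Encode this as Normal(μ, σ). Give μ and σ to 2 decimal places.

For Normal(μ,σ), the p-quantile is μ + z_p·σ. Here z_{0.5} = 0, z_{0.95} = 1.645.
So 0.22 = μ + 0σ and 0.37 = μ + 1.645σ.
Subtracting: σ = (0.37 − 0.22)/(1.645 − (0)) = 0.09.
Then μ = 0.22 − (0)·0.09 = 0.22.

μ = 0.22, σ = 0.09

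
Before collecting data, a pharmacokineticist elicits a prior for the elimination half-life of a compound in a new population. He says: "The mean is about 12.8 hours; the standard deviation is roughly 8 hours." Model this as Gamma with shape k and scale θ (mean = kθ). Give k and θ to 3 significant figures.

k ≈ 2.56, θ ≈ 5

For Gamma(k, scale θ): mean = kθ, variance = kθ², so CV = 1/√k.
CV = SD/mean = 8/12.8 = 0.625, hence k = 1/CV² = 2.56.
Then θ = mean/k = 12.8/2.56 = 5.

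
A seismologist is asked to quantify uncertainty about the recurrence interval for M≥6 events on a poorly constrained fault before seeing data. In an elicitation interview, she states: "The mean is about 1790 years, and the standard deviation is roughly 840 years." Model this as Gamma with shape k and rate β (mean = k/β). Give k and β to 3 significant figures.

k ≈ 4.54, β ≈ 0.00254

For Gamma(k, rate β): mean = k/β, variance = k/β², so CV = 1/√k.
CV = SD/mean = 840/1790 = 0.4693, hence k = 1/CV² = 4.54.
Then β = k/mean = 4.54/1790 = 0.00254.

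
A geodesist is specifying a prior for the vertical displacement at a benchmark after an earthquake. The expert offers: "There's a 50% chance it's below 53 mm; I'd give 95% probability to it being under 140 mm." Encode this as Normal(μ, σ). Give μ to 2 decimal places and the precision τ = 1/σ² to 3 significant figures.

μ = 53.00, τ = 0.000357

The p-quantile of Normal(μ,σ) is μ + z_p·σ, with z_{0.5} = 0 and z_{0.95} = 1.645.
Eliminate σ: μ = (z₂·x₁ − z₁·x₂)/(z₂ − z₁) = (1.645·53 − (0)·140)/1.645 = 53.00.
Then σ = (x₂ − x₁)/(z₂ − z₁) = (140 − 53)/1.645 = 52.89.
Precision τ = 1/σ² = 1/52.89² = 0.000357.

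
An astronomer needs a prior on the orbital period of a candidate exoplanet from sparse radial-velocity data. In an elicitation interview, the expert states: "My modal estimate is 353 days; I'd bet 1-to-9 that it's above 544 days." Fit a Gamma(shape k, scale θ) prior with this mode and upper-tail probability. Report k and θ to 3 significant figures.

k ≈ 11, θ ≈ 35.3

Gamma(k,θ) with k>1 has mode (k−1)θ, so θ = 353/(k−1).
Need P(X < 544) = 0.9 with θ tied to k this way. Start at k = 2, θ = 353: P(X<544) ≈ 0.456.
Too low — raise k to concentrate. Iterating converges to k ≈ 11.
Then θ = 353/(11−1) ≈ 35.3.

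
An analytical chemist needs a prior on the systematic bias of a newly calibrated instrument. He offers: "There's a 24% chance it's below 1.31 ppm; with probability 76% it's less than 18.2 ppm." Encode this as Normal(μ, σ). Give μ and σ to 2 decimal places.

μ = 9.76, σ = 11.96

For Normal(μ,σ), the p-quantile is μ + z_p·σ. Here z_{0.24} = -0.7063, z_{0.76} = 0.7063.
So 1.31 = μ − 0.7063σ and 18.2 = μ + 0.7063σ.
Subtracting: σ = (18.2 − 1.31)/(0.7063 − (-0.7063)) = 11.96.
Then μ = 1.31 − (-0.7063)·11.96 = 9.76.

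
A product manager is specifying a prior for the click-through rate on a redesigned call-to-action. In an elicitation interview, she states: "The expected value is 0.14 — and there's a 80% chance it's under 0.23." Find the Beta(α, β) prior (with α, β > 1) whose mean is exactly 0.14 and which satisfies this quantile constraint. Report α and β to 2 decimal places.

α ≈ 1.02, β ≈ 6.24

With mean 0.14 fixed, write α = 0.14s, β = 0.86s where s = α+β.
Need P(θ < 0.23) = 0.8 under Beta(0.14s, 0.86s). Normal approximation: (q−m)/√(m(1−m)/s) ≈ z_{0.8} = 0.842, so s ≈ 0.14·0.86·(0.842)²/(0.23−0.14)² = 10.5.
At s = 10.5: P(θ<0.23) ≈ 0.823. Adjusting to match 0.8 gives s ≈ 7.25.
So α = 0.14·7.25 ≈ 1.02, β = 0.86·7.25 ≈ 6.24.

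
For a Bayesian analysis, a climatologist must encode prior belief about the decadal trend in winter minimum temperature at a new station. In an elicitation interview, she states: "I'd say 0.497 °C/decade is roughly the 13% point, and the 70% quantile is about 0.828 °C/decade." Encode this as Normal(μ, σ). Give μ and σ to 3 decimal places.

The p-quantile of Normal(μ,σ) is μ + z_p·σ, with z_{0.13} = -1.126 and z_{0.7} = 0.5244.
Eliminate σ: μ = (z₂·x₁ − z₁·x₂)/(z₂ − z₁) = (0.5244·0.497 − (-1.126)·0.828)/1.651 = 0.723.
Then σ = (x₂ − x₁)/(z₂ − z₁) = (0.828 − 0.497)/1.651 = 0.201.

μ = 0.723, σ = 0.201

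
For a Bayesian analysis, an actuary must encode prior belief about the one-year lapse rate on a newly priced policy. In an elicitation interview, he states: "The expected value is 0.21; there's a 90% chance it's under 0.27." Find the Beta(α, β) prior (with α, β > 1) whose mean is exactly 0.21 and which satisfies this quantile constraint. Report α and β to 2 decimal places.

α ≈ 16.58, β ≈ 62.37

With mean 0.21 fixed, write α = 0.21s, β = 0.79s where s = α+β.
Need P(θ < 0.27) = 0.9 under Beta(0.21s, 0.79s). Normal approximation: (q−m)/√(m(1−m)/s) ≈ z_{0.9} = 1.28, so s ≈ 0.21·0.79·(1.28)²/(0.27−0.21)² = 75.7.
At s = 75.7: P(θ<0.27) ≈ 0.896. Adjusting to match 0.9 gives s ≈ 78.95.
So α = 0.21·78.95 ≈ 16.58, β = 0.79·78.95 ≈ 62.37.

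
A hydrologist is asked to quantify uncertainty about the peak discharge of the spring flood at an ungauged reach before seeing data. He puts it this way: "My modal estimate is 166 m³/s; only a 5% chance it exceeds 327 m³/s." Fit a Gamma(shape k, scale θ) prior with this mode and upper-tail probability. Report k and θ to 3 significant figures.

k ≈ 7.04, θ ≈ 27.5

Gamma(k,θ) with k>1 has mode (k−1)θ, so θ = 166/(k−1).
Need P(X < 327) = 0.95 with θ tied to k this way. Start at k = 2, θ = 166: P(X<327) ≈ 0.586.
Too low — raise k to concentrate. Iterating converges to k ≈ 7.04.
Then θ = 166/(7.04−1) ≈ 27.5.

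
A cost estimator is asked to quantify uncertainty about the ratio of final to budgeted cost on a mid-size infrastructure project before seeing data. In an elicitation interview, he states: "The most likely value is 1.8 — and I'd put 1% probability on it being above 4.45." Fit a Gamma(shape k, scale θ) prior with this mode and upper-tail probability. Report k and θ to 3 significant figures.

Gamma(k,θ) with k>1 has mode (k−1)θ, so θ = 1.8/(k−1).
Need P(X < 4.45) = 0.99 with θ tied to k this way. Start at k = 2, θ = 1.8: P(X<4.45) ≈ 0.707.
Too low — raise k to concentrate. Iterating converges to k ≈ 6.74.
Then θ = 1.8/(6.74−1) ≈ 0.313.

k ≈ 6.74, θ ≈ 0.313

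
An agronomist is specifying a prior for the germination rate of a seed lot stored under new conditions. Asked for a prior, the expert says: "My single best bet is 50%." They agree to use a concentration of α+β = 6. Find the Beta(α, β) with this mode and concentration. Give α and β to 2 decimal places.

α = 3.00, β = 3.00

For α,β > 1 the Beta mode is (α−1)/(α+β−2). With α+β = 6, the mode is (α−1)/4.
Set (α−1)/4 = 0.5 → α = 1 + 0.5·4 = 3.00.
β = 6 − α = 3.00.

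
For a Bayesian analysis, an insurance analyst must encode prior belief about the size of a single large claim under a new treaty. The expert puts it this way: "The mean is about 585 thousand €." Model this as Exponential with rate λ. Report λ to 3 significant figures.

Exponential mean = 1/λ, so λ = 1/585.0 = 0.00171.

λ ≈ 0.00171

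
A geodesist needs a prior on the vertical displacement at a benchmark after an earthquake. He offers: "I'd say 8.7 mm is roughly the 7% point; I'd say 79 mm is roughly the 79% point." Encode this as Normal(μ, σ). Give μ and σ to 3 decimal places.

For Normal(μ,σ), the p-quantile is μ + z_p·σ. Here z_{0.07} = -1.476, z_{0.79} = 0.8064.
So 8.7 = μ − 1.476σ and 79 = μ + 0.8064σ.
Subtracting: σ = (79 − 8.7)/(0.8064 − (-1.476)) = 30.803.
Then μ = 8.7 − (-1.476)·30.803 = 54.159.

μ = 54.159, σ = 30.803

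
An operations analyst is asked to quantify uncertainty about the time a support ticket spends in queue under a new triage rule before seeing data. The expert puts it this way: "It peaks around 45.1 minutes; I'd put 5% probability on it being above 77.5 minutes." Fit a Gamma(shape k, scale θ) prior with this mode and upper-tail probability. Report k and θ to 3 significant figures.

Gamma(k,θ) with k>1 has mode (k−1)θ, so θ = 45.1/(k−1).
Need P(X < 77.5) = 0.95 with θ tied to k this way. Start at k = 2, θ = 45.1: P(X<77.5) ≈ 0.512.
Too low — raise k to concentrate. Iterating converges to k ≈ 10.5.
Then θ = 45.1/(10.5−1) ≈ 4.74.

k ≈ 10.5, θ ≈ 4.74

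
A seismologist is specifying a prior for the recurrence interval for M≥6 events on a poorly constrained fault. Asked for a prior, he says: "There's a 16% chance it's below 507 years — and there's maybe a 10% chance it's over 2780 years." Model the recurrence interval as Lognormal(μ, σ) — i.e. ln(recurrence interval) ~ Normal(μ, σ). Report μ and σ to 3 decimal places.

If T ~ Lognormal(μ,σ) then ln T ~ Normal(μ,σ), so the p-quantile of ln T is μ + z_p·σ.
ln(507) = 6.229 and ln(2780) = 7.93; z_{0.16} = -0.9945, z_{0.9} = 1.282.
σ = (7.93 − 6.229)/(1.282 − (-0.9945)) = 0.748.
μ = 6.229 − (-0.9945)·0.748 = 6.972.

μ ≈ 6.972, σ ≈ 0.748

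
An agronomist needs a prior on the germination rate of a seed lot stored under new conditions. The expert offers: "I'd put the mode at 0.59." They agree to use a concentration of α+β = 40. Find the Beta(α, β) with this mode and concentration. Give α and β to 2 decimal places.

For α,β > 1 the Beta mode is (α−1)/(α+β−2). With α+β = 40, the mode is (α−1)/38.
Set (α−1)/38 = 0.59 → α = 1 + 0.59·38 = 23.42.
β = 40 − α = 16.58.

α = 23.42, β = 16.58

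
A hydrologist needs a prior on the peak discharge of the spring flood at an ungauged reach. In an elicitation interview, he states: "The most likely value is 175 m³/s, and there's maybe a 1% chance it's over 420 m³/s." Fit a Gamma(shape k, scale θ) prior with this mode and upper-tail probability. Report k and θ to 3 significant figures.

k ≈ 7.18, θ ≈ 28.3

Gamma(k,θ) with k>1 has mode (k−1)θ, so θ = 175/(k−1).
Need P(X < 420) = 0.99 with θ tied to k this way. Start at k = 2, θ = 175: P(X<420) ≈ 0.692.
Too low — raise k to concentrate. Iterating converges to k ≈ 7.18.
Then θ = 175/(7.18−1) ≈ 28.3.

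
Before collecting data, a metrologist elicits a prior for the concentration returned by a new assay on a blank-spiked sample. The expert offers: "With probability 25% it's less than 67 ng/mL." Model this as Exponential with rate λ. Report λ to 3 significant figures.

λ ≈ 0.00429

P(T < 67.0) = 1 − e^(−λ·67.0) = 0.25, so λ = −ln(1−0.25)/67.0 = −ln(0.75)/67.0 = 0.00429.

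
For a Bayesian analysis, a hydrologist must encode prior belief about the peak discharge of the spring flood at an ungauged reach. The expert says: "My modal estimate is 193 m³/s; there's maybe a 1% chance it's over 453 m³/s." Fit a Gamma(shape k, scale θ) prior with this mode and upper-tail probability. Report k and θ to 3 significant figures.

Gamma(k,θ) with k>1 has mode (k−1)θ, so θ = 193/(k−1).
Need P(X < 453) = 0.99 with θ tied to k this way. Start at k = 2, θ = 193: P(X<453) ≈ 0.680.
Too low — raise k to concentrate. Iterating converges to k ≈ 7.54.
Then θ = 193/(7.54−1) ≈ 29.5.

k ≈ 7.54, θ ≈ 29.5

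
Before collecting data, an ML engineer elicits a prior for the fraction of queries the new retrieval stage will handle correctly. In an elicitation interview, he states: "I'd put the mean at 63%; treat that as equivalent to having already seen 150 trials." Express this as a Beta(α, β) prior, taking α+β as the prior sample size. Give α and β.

α = 94.5, β = 55.5

Under the effective-sample-size interpretation, Beta(α, β) has prior mean α/(α+β) and prior sample size α+β.
So α+β = 150 and α/(α+β) = 0.63, giving α = 0.63·150 = 94.5 and β = 150 − 94.5 = 55.5.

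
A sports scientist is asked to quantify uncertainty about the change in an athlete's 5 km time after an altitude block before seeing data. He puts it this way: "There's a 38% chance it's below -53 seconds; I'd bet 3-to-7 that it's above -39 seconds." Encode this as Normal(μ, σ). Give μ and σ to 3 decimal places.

For Normal(μ,σ), the p-quantile is μ + z_p·σ. Here z_{0.38} = -0.3055, z_{0.7} = 0.5244.
So -53 = μ − 0.3055σ and -39 = μ + 0.5244σ.
Subtracting: σ = (-39 − -53)/(0.5244 − (-0.3055)) = 16.870.
Then μ = -53 − (-0.3055)·16.870 = -47.847.

μ = -47.847, σ = 16.870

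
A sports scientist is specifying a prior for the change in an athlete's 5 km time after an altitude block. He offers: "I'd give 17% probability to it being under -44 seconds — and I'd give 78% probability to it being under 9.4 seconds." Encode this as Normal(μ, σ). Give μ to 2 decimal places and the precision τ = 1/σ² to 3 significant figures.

For Normal(μ,σ), the p-quantile is μ + z_p·σ. Here z_{0.17} = -0.9542, z_{0.78} = 0.7722.
So -44 = μ − 0.9542σ and 9.4 = μ + 0.7722σ.
Subtracting: σ = (9.4 − -44)/(0.7722 − (-0.9542)) = 30.93.
Then μ = -44 − (-0.9542)·30.93 = -14.49.
Precision τ = 1/σ² = 1/30.93² = 0.00105.

μ = -14.49, τ = 0.00105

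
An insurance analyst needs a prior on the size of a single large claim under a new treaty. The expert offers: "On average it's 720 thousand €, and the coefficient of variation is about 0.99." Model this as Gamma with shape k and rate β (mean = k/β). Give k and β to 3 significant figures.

k ≈ 1.02, β ≈ 0.00142

For Gamma(k, rate β): mean = k/β, variance = k/β², so CV = 1/√k.
CV = 0.99, hence k = 1/CV² = 1.02.
Then β = k/mean = 1.02/720 = 0.00142.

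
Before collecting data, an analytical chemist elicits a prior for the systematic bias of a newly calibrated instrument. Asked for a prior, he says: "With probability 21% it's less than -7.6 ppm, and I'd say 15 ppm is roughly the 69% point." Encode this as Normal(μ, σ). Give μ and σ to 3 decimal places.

μ = 6.395, σ = 17.354

For Normal(μ,σ), the p-quantile is μ + z_p·σ. Here z_{0.21} = -0.8064, z_{0.69} = 0.4959.
So -7.6 = μ − 0.8064σ and 15 = μ + 0.4959σ.
Subtracting: σ = (15 − -7.6)/(0.4959 − (-0.8064)) = 17.354.
Then μ = -7.6 − (-0.8064)·17.354 = 6.395.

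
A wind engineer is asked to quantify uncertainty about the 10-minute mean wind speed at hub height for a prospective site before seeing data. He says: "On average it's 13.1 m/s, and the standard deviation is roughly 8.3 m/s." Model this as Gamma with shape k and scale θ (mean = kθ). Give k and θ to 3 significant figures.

For Gamma(k, scale θ): mean = kθ, variance = kθ², so CV = 1/√k.
CV = SD/mean = 8.3/13.1 = 0.6336, hence k = 1/CV² = 2.49.
Then θ = mean/k = 13.1/2.49 = 5.26.

k ≈ 2.49, θ ≈ 5.26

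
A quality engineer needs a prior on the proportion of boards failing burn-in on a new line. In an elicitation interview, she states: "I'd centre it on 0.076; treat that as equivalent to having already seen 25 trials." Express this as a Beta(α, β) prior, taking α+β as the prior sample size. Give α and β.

α = 1.9, β = 23.1

Under the effective-sample-size interpretation, Beta(α, β) has prior mean α/(α+β) and prior sample size α+β.
So α+β = 25 and α/(α+β) = 0.076, giving α = 0.076·25 = 1.9 and β = 25 − 1.9 = 23.1.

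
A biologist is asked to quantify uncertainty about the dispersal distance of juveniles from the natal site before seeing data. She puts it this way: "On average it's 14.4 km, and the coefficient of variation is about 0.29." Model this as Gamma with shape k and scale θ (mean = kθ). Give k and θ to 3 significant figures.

For Gamma(k, scale θ): mean = kθ, variance = kθ², so CV = 1/√k.
CV = 0.29, hence k = 1/CV² = 11.9.
Then θ = mean/k = 14.4/11.9 = 1.21.

k ≈ 11.9, θ ≈ 1.21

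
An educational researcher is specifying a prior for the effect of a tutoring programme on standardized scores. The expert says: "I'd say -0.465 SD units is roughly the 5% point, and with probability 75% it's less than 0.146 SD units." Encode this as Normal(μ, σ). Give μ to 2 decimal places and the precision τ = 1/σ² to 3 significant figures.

For Normal(μ,σ), the p-quantile is μ + z_p·σ. Here z_{0.05} = -1.645, z_{0.75} = 0.6745.
So -0.465 = μ − 1.645σ and 0.146 = μ + 0.6745σ.
Subtracting: σ = (0.146 − -0.465)/(0.6745 − (-1.645)) = 0.26.
Then μ = -0.465 − (-1.645)·0.26 = -0.03.
Precision τ = 1/σ² = 1/0.2634² = 14.4.

μ = -0.03, τ = 14.4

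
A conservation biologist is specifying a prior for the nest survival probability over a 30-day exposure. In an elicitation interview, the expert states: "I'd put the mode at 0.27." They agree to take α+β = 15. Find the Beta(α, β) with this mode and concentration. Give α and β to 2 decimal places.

For α,β > 1 the Beta mode is (α−1)/(α+β−2). With α+β = 15, the mode is (α−1)/13.
Set (α−1)/13 = 0.27 → α = 1 + 0.27·13 = 4.51.
β = 15 − α = 10.49.

α = 4.51, β = 10.49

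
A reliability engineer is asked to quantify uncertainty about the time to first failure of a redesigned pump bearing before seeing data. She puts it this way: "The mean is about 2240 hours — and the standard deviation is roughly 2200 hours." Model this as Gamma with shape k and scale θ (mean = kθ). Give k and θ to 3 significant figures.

For Gamma(k, scale θ): mean = kθ, variance = kθ², so CV = 1/√k.
CV = SD/mean = 2200/2240 = 0.9821, hence k = 1/CV² = 1.04.
Then θ = mean/k = 2240/1.04 = 2160.

k ≈ 1.04, θ ≈ 2160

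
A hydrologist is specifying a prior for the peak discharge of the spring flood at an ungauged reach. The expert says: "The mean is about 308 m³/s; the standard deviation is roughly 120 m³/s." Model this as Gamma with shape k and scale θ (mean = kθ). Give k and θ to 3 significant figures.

k ≈ 6.59, θ ≈ 46.8

For Gamma(k, scale θ): mean = kθ, variance = kθ², so CV = 1/√k.
CV = SD/mean = 120/308 = 0.3896, hence k = 1/CV² = 6.59.
Then θ = mean/k = 308/6.59 = 46.8.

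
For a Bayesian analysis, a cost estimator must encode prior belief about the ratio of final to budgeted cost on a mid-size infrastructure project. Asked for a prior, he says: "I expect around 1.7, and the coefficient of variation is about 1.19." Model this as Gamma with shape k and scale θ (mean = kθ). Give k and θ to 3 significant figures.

For Gamma(k, scale θ): mean = kθ, variance = kθ², so CV = 1/√k.
CV = 1.19, hence k = 1/CV² = 0.706.
Then θ = mean/k = 1.7/0.706 = 2.41.

k ≈ 0.706, θ ≈ 2.41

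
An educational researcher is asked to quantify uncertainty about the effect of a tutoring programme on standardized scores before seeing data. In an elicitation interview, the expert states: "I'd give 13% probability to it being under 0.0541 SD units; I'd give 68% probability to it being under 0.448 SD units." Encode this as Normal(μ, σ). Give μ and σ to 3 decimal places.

μ = 0.332, σ = 0.247

For Normal(μ,σ), the p-quantile is μ + z_p·σ. Here z_{0.13} = -1.126, z_{0.68} = 0.4677.
So 0.0541 = μ − 1.126σ and 0.448 = μ + 0.4677σ.
Subtracting: σ = (0.448 − 0.0541)/(0.4677 − (-1.126)) = 0.247.
Then μ = 0.0541 − (-1.126)·0.247 = 0.332.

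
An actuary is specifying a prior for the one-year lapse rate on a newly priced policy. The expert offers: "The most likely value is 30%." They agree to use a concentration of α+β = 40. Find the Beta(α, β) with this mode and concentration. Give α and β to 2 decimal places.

For α,β > 1 the Beta mode is (α−1)/(α+β−2). With α+β = 40, the mode is (α−1)/38.
Set (α−1)/38 = 0.3 → α = 1 + 0.3·38 = 12.40.
β = 40 − α = 27.60.

α = 12.40, β = 27.60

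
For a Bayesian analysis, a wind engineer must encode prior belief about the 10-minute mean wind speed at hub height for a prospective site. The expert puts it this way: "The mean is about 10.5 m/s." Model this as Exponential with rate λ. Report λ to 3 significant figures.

λ ≈ 0.0952

Exponential mean = 1/λ, so λ = 1/10.5 = 0.0952.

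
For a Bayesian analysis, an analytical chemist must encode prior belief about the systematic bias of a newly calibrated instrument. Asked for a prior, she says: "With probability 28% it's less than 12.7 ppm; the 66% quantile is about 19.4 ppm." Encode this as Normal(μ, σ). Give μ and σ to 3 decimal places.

μ = 16.623, σ = 6.732

For Normal(μ,σ), the p-quantile is μ + z_p·σ. Here z_{0.28} = -0.5828, z_{0.66} = 0.4125.
So 12.7 = μ − 0.5828σ and 19.4 = μ + 0.4125σ.
Subtracting: σ = (19.4 − 12.7)/(0.4125 − (-0.5828)) = 6.732.
Then μ = 12.7 − (-0.5828)·6.732 = 16.623.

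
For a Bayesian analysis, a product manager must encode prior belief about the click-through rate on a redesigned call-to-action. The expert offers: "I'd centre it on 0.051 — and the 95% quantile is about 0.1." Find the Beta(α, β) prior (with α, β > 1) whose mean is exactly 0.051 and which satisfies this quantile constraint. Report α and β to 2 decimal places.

With mean 0.051 fixed, write α = 0.051s, β = 0.949s where s = α+β.
Need P(θ < 0.1) = 0.95 under Beta(0.051s, 0.949s). Normal approximation: (q−m)/√(m(1−m)/s) ≈ z_{0.95} = 1.64, so s ≈ 0.051·0.949·(1.64)²/(0.1−0.051)² = 54.5.
At s = 54.5: P(θ<0.1) ≈ 0.932. Adjusting to match 0.95 gives s ≈ 70.10.
So α = 0.051·70.10 ≈ 3.58, β = 0.949·70.10 ≈ 66.52.

α ≈ 3.58, β ≈ 66.52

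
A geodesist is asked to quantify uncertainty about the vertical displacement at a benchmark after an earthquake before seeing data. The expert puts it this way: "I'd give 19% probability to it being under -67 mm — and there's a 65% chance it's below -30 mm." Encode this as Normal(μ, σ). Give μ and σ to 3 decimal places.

μ = -41.286, σ = 29.290

For Normal(μ,σ), the p-quantile is μ + z_p·σ. Here z_{0.19} = -0.8779, z_{0.65} = 0.3853.
So -67 = μ − 0.8779σ and -30 = μ + 0.3853σ.
Subtracting: σ = (-30 − -67)/(0.3853 − (-0.8779)) = 29.290.
Then μ = -67 − (-0.8779)·29.290 = -41.286.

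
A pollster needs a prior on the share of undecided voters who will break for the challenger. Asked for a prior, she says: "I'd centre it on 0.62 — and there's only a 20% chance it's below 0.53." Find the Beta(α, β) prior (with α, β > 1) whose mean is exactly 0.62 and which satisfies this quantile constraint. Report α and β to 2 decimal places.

With mean 0.62 fixed, write α = 0.62s, β = 0.38s where s = α+β.
Need P(θ < 0.53) = 0.2 under Beta(0.62s, 0.38s). Normal approximation: (q−m)/√(m(1−m)/s) ≈ z_{0.2} = -0.842, so s ≈ 0.62·0.38·(-0.842)²/(0.53−0.62)² = 20.6.
At s = 20.6: P(θ<0.53) ≈ 0.198. Adjusting to match 0.2 gives s ≈ 20.17.
So α = 0.62·20.17 ≈ 12.50, β = 0.38·20.17 ≈ 7.66.

α ≈ 12.50, β ≈ 7.66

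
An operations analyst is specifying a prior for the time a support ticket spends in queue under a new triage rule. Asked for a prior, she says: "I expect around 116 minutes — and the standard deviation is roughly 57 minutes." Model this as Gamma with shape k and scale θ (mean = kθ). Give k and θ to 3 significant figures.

For Gamma(k, scale θ): mean = kθ, variance = kθ², so CV = 1/√k.
CV = SD/mean = 57/116 = 0.4914, hence k = 1/CV² = 4.14.
Then θ = mean/k = 116/4.14 = 28.

k ≈ 4.14, θ ≈ 28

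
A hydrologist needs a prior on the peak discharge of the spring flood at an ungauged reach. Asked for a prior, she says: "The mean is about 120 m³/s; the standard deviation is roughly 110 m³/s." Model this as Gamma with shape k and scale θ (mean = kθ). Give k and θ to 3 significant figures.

k ≈ 1.19, θ ≈ 101

For Gamma(k, scale θ): mean = kθ, variance = kθ², so CV = 1/√k.
CV = SD/mean = 110/120 = 0.9167, hence k = 1/CV² = 1.19.
Then θ = mean/k = 120/1.19 = 101.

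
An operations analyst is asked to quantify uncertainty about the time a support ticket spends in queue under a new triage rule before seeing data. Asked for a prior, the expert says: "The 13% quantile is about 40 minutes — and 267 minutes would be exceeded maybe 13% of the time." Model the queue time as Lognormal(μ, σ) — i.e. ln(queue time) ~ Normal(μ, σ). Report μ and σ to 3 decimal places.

If T ~ Lognormal(μ,σ) then ln T ~ Normal(μ,σ), so the p-quantile of ln T is μ + z_p·σ.
ln(40) = 3.689 and ln(267) = 5.587; z_{0.13} = -1.126, z_{0.87} = 1.126.
σ = (5.587 − 3.689)/(1.126 − (-1.126)) = 0.843.
μ = 3.689 − (-1.126)·0.843 = 4.638.

μ ≈ 4.638, σ ≈ 0.843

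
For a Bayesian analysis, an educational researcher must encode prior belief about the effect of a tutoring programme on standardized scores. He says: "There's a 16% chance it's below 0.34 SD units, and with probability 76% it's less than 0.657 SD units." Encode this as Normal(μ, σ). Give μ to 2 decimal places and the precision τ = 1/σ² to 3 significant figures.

The p-quantile of Normal(μ,σ) is μ + z_p·σ, with z_{0.16} = -0.9945 and z_{0.76} = 0.7063.
Eliminate σ: μ = (z₂·x₁ − z₁·x₂)/(z₂ − z₁) = (0.7063·0.34 − (-0.9945)·0.657)/1.701 = 0.53.
Then σ = (x₂ − x₁)/(z₂ − z₁) = (0.657 − 0.34)/1.701 = 0.19.
Precision τ = 1/σ² = 1/0.1864² = 28.8.

μ = 0.53, τ = 28.8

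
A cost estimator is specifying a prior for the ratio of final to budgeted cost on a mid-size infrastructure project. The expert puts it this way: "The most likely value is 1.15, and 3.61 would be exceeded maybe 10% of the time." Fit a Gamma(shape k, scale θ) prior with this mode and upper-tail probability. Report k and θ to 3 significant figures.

Gamma(k,θ) with k>1 has mode (k−1)θ, so θ = 1.15/(k−1).
Need P(X < 3.61) = 0.9 with θ tied to k this way. Start at k = 2, θ = 1.15: P(X<3.61) ≈ 0.821.
Too low — raise k to concentrate. Iterating converges to k ≈ 2.45.
Then θ = 1.15/(2.45−1) ≈ 0.795.

k ≈ 2.45, θ ≈ 0.795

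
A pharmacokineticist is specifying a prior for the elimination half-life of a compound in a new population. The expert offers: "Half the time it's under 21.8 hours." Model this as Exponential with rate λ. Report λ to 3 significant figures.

λ ≈ 0.0318

Exponential median = ln 2 / λ, so λ = ln 2 / 21.8 = 0.0318.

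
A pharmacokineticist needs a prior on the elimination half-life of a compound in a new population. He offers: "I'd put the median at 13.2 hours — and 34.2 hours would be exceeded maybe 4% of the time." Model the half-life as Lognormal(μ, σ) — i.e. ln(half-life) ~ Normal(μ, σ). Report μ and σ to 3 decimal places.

μ ≈ 2.580, σ ≈ 0.544

If T ~ Lognormal(μ,σ) then ln T ~ Normal(μ,σ), so the p-quantile of ln T is μ + z_p·σ.
ln(13.2) = 2.58 and ln(34.2) = 3.532; z_{0.5} = 0, z_{0.96} = 1.751.
σ = (3.532 − 2.58)/(1.751 − (0)) = 0.544.
μ = 2.58 − (0)·0.544 = 2.580.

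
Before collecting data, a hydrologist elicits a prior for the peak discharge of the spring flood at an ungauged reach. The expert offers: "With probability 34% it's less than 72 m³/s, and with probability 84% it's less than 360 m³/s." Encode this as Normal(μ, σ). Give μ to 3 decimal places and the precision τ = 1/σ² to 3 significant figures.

μ = 156.432, τ = 2.39e-05

The p-quantile of Normal(μ,σ) is μ + z_p·σ, with z_{0.34} = -0.4125 and z_{0.84} = 0.9945.
Eliminate σ: μ = (z₂·x₁ − z₁·x₂)/(z₂ − z₁) = (0.9945·72 − (-0.4125)·360)/1.407 = 156.432.
Then σ = (x₂ − x₁)/(z₂ − z₁) = (360 − 72)/1.407 = 204.702.
Precision τ = 1/σ² = 1/204.7² = 2.39e-05.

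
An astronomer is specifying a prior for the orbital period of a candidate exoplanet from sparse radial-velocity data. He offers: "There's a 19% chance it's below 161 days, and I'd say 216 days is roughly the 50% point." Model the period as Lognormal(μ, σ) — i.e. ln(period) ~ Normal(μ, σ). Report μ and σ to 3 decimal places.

If T ~ Lognormal(μ,σ) then ln T ~ Normal(μ,σ), so the p-quantile of ln T is μ + z_p·σ.
ln(161) = 5.081 and ln(216) = 5.375; z_{0.19} = -0.8779, z_{0.5} = 0.
σ = (5.375 − 5.081)/(0 − (-0.8779)) = 0.335.
μ = 5.081 − (-0.8779)·0.335 = 5.375.

μ ≈ 5.375, σ ≈ 0.335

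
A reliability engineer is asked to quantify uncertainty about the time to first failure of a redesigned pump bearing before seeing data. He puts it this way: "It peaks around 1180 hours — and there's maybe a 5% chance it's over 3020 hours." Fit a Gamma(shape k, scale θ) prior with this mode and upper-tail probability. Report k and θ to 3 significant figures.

Gamma(k,θ) with k>1 has mode (k−1)θ, so θ = 1180/(k−1).
Need P(X < 3020) = 0.95 with θ tied to k this way. Start at k = 2, θ = 1180: P(X<3020) ≈ 0.725.
Too low — raise k to concentrate. Iterating converges to k ≈ 4.07.
Then θ = 1180/(4.07−1) ≈ 385.

k ≈ 4.07, θ ≈ 385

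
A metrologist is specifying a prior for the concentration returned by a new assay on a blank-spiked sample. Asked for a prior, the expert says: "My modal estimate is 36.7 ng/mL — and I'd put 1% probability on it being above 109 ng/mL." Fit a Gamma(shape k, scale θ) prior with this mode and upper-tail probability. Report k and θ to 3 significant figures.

Gamma(k,θ) with k>1 has mode (k−1)θ, so θ = 36.7/(k−1).
Need P(X < 109) = 0.99 with θ tied to k this way. Start at k = 2, θ = 36.7: P(X<109) ≈ 0.796.
Too low — raise k to concentrate. Iterating converges to k ≈ 4.81.
Then θ = 36.7/(4.81−1) ≈ 9.64.

k ≈ 4.81, θ ≈ 9.64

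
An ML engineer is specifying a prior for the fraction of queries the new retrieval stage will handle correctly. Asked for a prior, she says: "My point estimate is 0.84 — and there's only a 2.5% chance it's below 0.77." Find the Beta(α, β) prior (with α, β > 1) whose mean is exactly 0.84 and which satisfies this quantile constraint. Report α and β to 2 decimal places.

α ≈ 101.89, β ≈ 19.41

With mean 0.84 fixed, write α = 0.84s, β = 0.16s where s = α+β.
Need P(θ < 0.77) = 0.025 under Beta(0.84s, 0.16s). Normal approximation: (q−m)/√(m(1−m)/s) ≈ z_{0.025} = -1.96, so s ≈ 0.84·0.16·(-1.96)²/(0.77−0.84)² = 105.4.
At s = 105.4: P(θ<0.77) ≈ 0.033. Adjusting to match 0.025 gives s ≈ 121.30.
So α = 0.84·121.30 ≈ 101.89, β = 0.16·121.30 ≈ 19.41.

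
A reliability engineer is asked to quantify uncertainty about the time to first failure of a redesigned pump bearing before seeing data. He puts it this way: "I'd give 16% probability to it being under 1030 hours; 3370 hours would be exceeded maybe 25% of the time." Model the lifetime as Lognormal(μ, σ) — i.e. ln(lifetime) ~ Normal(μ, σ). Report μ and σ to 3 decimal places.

μ ≈ 7.644, σ ≈ 0.710

If T ~ Lognormal(μ,σ) then ln T ~ Normal(μ,σ), so the p-quantile of ln T is μ + z_p·σ.
ln(1030) = 6.937 and ln(3370) = 8.123; z_{0.16} = -0.9945, z_{0.75} = 0.6745.
σ = (8.123 − 6.937)/(0.6745 − (-0.9945)) = 0.710.
μ = 6.937 − (-0.9945)·0.710 = 7.644.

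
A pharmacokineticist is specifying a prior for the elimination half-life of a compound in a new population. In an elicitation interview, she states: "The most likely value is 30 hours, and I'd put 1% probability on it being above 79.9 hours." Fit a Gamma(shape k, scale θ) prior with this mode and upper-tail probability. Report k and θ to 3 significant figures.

Gamma(k,θ) with k>1 has mode (k−1)θ, so θ = 30/(k−1).
Need P(X < 79.9) = 0.99 with θ tied to k this way. Start at k = 2, θ = 30: P(X<79.9) ≈ 0.745.
Too low — raise k to concentrate. Iterating converges to k ≈ 5.82.
Then θ = 30/(5.82−1) ≈ 6.22.

k ≈ 5.82, θ ≈ 6.22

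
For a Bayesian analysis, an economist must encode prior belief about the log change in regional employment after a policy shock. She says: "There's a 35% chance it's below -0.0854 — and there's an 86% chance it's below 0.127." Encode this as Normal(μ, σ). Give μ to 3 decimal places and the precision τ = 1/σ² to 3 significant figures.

μ = -0.030, τ = 47.6

For Normal(μ,σ), the p-quantile is μ + z_p·σ. Here z_{0.35} = -0.3853, z_{0.86} = 1.08.
So -0.0854 = μ − 0.3853σ and 0.127 = μ + 1.08σ.
Subtracting: σ = (0.127 − -0.0854)/(1.08 − (-0.3853)) = 0.145.
Then μ = -0.0854 − (-0.3853)·0.145 = -0.030.
Precision τ = 1/σ² = 1/0.1449² = 47.6.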